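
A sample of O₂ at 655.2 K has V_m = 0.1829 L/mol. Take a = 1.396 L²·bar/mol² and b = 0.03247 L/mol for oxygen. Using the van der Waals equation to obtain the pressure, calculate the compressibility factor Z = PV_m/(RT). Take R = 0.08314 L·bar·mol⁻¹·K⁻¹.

P = RT/(V_m − b) − a/V_m² = (0.08314)(655.2)/(0.1829 − 0.03247) − 1.396/(0.1829)²
  = 54.473/0.15043 − 41.731 = 362.12 − 41.731 = 320.39 bar
Z = PV_m/(RT) = (320.39)(0.1829)/((0.08314)(655.2)) = 58.599/54.473 = 1.076

Z ≈ 1.076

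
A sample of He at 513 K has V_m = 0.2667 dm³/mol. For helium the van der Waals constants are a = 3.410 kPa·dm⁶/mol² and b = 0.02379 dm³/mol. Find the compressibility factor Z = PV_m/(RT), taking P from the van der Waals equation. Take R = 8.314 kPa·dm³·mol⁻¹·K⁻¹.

P = RT/(V_m − b) − a/V_m² = (8.314)(513)/(0.2667 − 0.02379) − 3.410/(0.2667)²
  = 4265.1/0.24291 − 47.941 = 17558 − 47.941 = 17510 kPa
Z = PV_m/(RT) = (17510)(0.2667)/((8.314)(513)) = 4669.9/4265.1 = 1.095

Z ≈ 1.095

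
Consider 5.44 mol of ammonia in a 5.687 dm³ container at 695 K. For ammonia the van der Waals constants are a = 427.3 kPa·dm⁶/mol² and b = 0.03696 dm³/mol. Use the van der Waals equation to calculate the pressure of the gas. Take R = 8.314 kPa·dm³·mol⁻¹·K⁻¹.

P ≈ 5339 kPa

P = nRT/(V − nb) − a n²/V²
nRT/(V − nb) = (5.44)(8.314)(695)/(5.687 − 5.44×0.03696) = 31434/5.4859 = 5730.0 kPa
a n²/V² = (427.3)(5.44)²/(5.687)² = 390.99 kPa
P = 5730.0 − 390.99 = 5339 kPa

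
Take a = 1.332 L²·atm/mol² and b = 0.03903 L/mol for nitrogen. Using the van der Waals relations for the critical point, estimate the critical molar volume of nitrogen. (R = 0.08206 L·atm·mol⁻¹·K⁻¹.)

For a van der Waals gas, V_m,c = 3b.
V_m,c = 3×0.03903 = 0.1171 L/mol

V_m,c ≈ 0.1171 L/mol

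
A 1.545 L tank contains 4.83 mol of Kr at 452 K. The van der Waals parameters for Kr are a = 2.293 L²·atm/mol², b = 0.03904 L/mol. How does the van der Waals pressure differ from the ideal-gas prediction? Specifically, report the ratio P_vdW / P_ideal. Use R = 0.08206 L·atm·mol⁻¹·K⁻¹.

P_vdW / P_ideal ≈ 0.9457

Ideal: P_ideal = nRT/V = (4.83)(0.08206)(452)/1.545 = 115.955 atm
vdW: P = nRT/(V − nb) − a n²/V² = 179.150/1.35644 − 53.4932/2.38703 = 132.074 − 22.4099 = 109.664 atm
Ratio = 109.664/115.955 = 0.9457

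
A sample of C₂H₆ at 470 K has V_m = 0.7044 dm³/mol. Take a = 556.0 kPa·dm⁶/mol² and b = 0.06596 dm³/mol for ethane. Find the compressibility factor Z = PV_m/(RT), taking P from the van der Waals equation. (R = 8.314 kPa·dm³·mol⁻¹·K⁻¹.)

Z ≈ 0.9013

P = RT/(V_m − b) − a/V_m² = (8.314)(470)/(0.7044 − 0.06596) − 556.0/(0.7044)²
  = 3907.6/0.63844 − 1120.6 = 6120.5 − 1120.6 = 4999.9 kPa
Z = PV_m/(RT) = (4999.9)(0.7044)/((8.314)(470)) = 3521.9/3907.6 = 0.9013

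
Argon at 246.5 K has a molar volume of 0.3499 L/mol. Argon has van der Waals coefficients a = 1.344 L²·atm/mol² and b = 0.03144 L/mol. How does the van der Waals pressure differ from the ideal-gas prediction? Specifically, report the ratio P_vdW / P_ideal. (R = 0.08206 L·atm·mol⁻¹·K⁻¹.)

Ideal: P_ideal = RT/V_m = (0.08206)(246.5)/0.3499 = 57.8102 atm
vdW: P = RT/(V_m − b) − a/V_m² = 20.2278/0.318460 − 1.344/0.122430 = 63.5176 − 10.9777 = 52.5399 atm
Ratio = 52.5399/57.8102 = 0.9088

P_vdW / P_ideal ≈ 0.9088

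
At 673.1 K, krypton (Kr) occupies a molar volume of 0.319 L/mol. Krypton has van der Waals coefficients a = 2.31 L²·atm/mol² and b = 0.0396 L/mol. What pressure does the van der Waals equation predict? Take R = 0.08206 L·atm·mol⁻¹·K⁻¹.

P ≈ 175.0 atm

P = RT/(V_m − b) − a/V_m²
RT/(V_m − b) = (0.08206)(673.1)/(0.319 − 0.0396) = 55.235/0.27940 = 197.69 atm
a/V_m² = 2.31/(0.319)² = 22.700 atm
P = 197.69 − 22.700 = 175.0 atm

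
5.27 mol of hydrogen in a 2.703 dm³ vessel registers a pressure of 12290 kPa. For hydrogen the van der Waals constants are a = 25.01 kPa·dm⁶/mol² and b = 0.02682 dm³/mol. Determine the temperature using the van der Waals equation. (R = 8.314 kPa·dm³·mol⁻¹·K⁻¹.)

T = (P + a n²/V²)(V − nb)/(nR)
P + a n²/V² = 12290 + (25.01)(5.27)²/(2.703)² = 12385 kPa
V − nb = 2.703 − (5.27)(0.02682) = 2.5617 dm³
T = (12385)(2.5617)/((5.27)(8.314)) = 724.1 K

T ≈ 724.1 K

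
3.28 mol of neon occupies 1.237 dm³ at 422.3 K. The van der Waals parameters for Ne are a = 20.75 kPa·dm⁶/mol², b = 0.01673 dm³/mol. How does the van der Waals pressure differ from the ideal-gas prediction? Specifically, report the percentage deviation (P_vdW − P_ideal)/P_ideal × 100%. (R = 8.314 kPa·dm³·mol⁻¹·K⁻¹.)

Ideal: P_ideal = nRT/V = (3.28)(8.314)(422.3)/1.237 = 9309.69 kPa
vdW: P = nRT/(V − nb) − a n²/V² = 11516.1/1.18213 − 223.237/1.53017 = 9741.82 − 145.890 = 9595.93 kPa
% deviation = (9595.93 − 9309.69)/9309.69 × 100% = 3.07%

3.07 %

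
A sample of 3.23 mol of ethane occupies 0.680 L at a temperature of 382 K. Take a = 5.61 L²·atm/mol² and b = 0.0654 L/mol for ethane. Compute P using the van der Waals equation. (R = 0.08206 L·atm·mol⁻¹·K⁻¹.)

P ≈ 89.42 atm

P = nRT/(V − nb) − a n²/V²
nRT/(V − nb) = (3.23)(0.08206)(382)/(0.680 − 3.23×0.0654) = 101.25/0.46876 = 216.00 atm
a n²/V² = (5.61)(3.23)²/(0.680)² = 126.58 atm
P = 216.00 − 126.58 = 89.42 atm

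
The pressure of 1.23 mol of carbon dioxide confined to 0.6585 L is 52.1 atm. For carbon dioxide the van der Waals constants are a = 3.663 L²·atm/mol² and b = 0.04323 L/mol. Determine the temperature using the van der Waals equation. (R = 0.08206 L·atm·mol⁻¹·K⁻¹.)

T ≈ 389.1 K

T = (P + a n²/V²)(V − nb)/(nR)
P + a n²/V² = 52.1 + (3.663)(1.23)²/(0.6585)² = 64.880 atm
V − nb = 0.6585 − (1.23)(0.04323) = 0.60533 L
T = (64.880)(0.60533)/((1.23)(0.08206)) = 389.1 K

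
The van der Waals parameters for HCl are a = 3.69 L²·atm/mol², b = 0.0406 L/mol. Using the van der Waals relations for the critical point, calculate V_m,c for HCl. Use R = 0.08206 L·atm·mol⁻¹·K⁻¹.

V_m,c ≈ 0.1218 L/mol

For a van der Waals gas, V_m,c = 3b.
V_m,c = 3×0.0406 = 0.1218 L/mol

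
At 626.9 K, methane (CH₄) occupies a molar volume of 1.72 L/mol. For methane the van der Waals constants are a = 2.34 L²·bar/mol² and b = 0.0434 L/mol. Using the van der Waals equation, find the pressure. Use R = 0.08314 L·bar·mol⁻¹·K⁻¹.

P = RT/(V_m − b) − a/V_m²
RT/(V_m − b) = (0.08314)(626.9)/(1.72 − 0.0434) = 52.120/1.6766 = 31.087 bar
a/V_m² = 2.34/(1.72)² = 0.79097 bar
P = 31.087 − 0.79097 = 30.30 bar

P ≈ 30.30 bar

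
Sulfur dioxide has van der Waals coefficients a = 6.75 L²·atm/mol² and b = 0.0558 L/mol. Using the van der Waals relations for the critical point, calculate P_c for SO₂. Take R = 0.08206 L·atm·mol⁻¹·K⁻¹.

For a van der Waals gas, P_c = a/(27b²).
P_c = 6.75/(27×(0.0558)²) = 6.75/0.084068 = 80.29 atm

P_c ≈ 80.29 atm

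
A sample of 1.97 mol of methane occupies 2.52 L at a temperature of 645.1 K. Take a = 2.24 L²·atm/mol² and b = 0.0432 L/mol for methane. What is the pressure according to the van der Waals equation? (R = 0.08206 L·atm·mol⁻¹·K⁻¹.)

P ≈ 41.46 atm

P = nRT/(V − nb) − a n²/V²
nRT/(V − nb) = (1.97)(0.08206)(645.1)/(2.52 − 1.97×0.0432) = 104.29/2.4349 = 42.831 atm
a n²/V² = (2.24)(1.97)²/(2.52)² = 1.3689 atm
P = 42.831 − 1.3689 = 41.46 atm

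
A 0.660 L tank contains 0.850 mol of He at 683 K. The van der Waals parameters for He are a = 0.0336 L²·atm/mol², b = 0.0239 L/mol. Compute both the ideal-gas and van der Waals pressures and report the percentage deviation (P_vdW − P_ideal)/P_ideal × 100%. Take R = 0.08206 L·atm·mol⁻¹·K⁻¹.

3.10 %

Ideal: P_ideal = nRT/V = (0.850)(0.08206)(683)/0.660 = 72.1817 atm
vdW: P = nRT/(V − nb) − a n²/V² = 47.6399/0.639685 − 0.0242760/0.435600 = 74.4740 − 0.0557300 = 74.4183 atm
% deviation = (74.4183 − 72.1817)/72.1817 × 100% = 3.10%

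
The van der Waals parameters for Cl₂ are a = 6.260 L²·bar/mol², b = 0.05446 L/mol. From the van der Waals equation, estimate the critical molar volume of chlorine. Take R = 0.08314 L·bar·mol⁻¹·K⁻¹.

V_m,c ≈ 0.1634 L/mol

For a van der Waals gas, V_m,c = 3b.
V_m,c = 3×0.05446 = 0.1634 L/mol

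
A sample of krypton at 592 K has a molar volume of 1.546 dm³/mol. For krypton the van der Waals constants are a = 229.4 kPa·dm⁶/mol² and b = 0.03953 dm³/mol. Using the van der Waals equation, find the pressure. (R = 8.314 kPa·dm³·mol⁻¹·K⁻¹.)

P ≈ 3171 kPa

P = RT/(V_m − b) − a/V_m²
RT/(V_m − b) = (8.314)(592)/(1.546 − 0.03953) = 4921.9/1.5065 = 3267.1 kPa
a/V_m² = 229.4/(1.546)² = 95.979 kPa
P = 3267.1 − 95.979 = 3171 kPa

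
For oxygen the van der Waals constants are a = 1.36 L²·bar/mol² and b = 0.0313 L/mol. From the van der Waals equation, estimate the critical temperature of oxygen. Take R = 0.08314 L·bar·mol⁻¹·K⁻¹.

For a van der Waals gas, T_c = 8a/(27Rb).
T_c = 8×1.36/(27×0.08314×0.0313) = 10.880/0.070262 = 154.8 K

T_c ≈ 154.8 K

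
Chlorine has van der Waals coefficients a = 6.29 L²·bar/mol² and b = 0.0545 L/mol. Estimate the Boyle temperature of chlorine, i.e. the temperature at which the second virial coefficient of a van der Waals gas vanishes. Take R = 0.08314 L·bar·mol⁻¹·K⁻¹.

T_B ≈ 1388 K

For a van der Waals gas the second virial coefficient B₂ = b − a/(RT) vanishes at T_B = a/(Rb).
T_B = 6.29/(0.08314×0.0545) = 6.29/0.0045311 = 1388 K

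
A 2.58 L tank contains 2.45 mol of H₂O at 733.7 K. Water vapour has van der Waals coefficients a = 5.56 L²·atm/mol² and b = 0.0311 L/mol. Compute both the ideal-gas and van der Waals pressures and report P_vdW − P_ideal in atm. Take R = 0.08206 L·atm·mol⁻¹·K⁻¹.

ΔP ≈ -3.274 atm

Ideal: P_ideal = nRT/V = (2.45)(0.08206)(733.7)/2.58 = 57.1737 atm
vdW: P = nRT/(V − nb) − a n²/V² = 147.508/2.50381 − 33.3739/6.65640 = 58.9134 − 5.01381 = 53.8996 atm
ΔP = 53.8996 − 57.1737 = -3.274 atm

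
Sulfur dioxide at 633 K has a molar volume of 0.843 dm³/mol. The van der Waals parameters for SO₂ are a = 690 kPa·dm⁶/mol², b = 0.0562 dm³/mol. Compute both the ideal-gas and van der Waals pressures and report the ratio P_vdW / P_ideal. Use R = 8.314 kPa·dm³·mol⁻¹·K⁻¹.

Ideal: P_ideal = RT/V_m = (8.314)(633)/0.843 = 6242.90 kPa
vdW: P = RT/(V_m − b) − a/V_m² = 5262.76/0.786800 − 690/0.710649 = 6688.82 − 970.943 = 5717.88 kPa
Ratio = 5717.88/6242.90 = 0.9159

P_vdW / P_ideal ≈ 0.9159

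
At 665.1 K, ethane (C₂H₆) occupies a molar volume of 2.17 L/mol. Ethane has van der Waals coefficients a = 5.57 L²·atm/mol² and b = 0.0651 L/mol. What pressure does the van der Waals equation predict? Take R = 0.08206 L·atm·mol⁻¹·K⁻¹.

P ≈ 24.75 atm

P = RT/(V_m − b) − a/V_m²
RT/(V_m − b) = (0.08206)(665.1)/(2.17 − 0.0651) = 54.578/2.1049 = 25.929 atm
a/V_m² = 5.57/(2.17)² = 1.1829 atm
P = 25.929 − 1.1829 = 24.75 atm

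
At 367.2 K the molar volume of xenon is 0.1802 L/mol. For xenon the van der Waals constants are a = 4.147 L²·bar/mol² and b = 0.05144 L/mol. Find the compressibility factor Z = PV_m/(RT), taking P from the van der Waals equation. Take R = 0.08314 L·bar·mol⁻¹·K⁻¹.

Z ≈ 0.6457

P = RT/(V_m − b) − a/V_m² = (0.08314)(367.2)/(0.1802 − 0.05144) − 4.147/(0.1802)²
  = 30.529/0.12876 − 127.71 = 237.10 − 127.71 = 109.39 bar
Z = PV_m/(RT) = (109.39)(0.1802)/((0.08314)(367.2)) = 19.712/30.529 = 0.6457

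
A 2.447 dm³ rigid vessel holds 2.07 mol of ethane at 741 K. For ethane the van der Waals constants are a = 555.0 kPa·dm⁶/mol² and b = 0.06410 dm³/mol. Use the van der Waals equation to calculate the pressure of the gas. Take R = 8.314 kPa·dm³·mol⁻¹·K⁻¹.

P ≈ 5113 kPa

P = nRT/(V − nb) − a n²/V²
nRT/(V − nb) = (2.07)(8.314)(741)/(2.447 − 2.07×0.06410) = 12753/2.3143 = 5510.5 kPa
a n²/V² = (555.0)(2.07)²/(2.447)² = 397.16 kPa
P = 5510.5 − 397.16 = 5113 kPa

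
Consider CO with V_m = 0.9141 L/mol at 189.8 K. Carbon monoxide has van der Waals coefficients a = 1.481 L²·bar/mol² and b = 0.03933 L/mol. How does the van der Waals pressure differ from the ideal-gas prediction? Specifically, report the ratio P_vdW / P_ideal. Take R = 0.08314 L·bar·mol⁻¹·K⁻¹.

Ideal: P_ideal = RT/V_m = (0.08314)(189.8)/0.9141 = 17.2629 bar
vdW: P = RT/(V_m − b) − a/V_m² = 15.7800/0.874770 − 1.481/0.835579 = 18.0390 − 1.77242 = 16.2666 bar
Ratio = 16.2666/17.2629 = 0.9423

P_vdW / P_ideal ≈ 0.9423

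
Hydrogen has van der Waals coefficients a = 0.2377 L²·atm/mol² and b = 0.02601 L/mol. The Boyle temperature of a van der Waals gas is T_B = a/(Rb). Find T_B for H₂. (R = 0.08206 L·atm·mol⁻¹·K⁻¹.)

T_B ≈ 111.4 K

For a van der Waals gas the second virial coefficient B₂ = b − a/(RT) vanishes at T_B = a/(Rb).
T_B = 0.2377/(0.08206×0.02601) = 0.2377/0.0021344 = 111.4 K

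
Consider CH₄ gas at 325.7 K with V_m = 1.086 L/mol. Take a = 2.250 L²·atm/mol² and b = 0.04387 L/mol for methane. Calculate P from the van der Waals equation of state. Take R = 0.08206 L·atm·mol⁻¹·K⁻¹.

P ≈ 23.74 atm

P = RT/(V_m − b) − a/V_m²
RT/(V_m − b) = (0.08206)(325.7)/(1.086 − 0.04387) = 26.727/1.0421 = 25.647 atm
a/V_m² = 2.250/(1.086)² = 1.9078 atm
P = 25.647 − 1.9078 = 23.74 atm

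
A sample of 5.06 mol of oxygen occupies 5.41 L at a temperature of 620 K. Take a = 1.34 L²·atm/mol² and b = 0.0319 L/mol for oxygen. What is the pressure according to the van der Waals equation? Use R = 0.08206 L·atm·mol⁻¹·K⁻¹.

P ≈ 47.88 atm

P = nRT/(V − nb) − a n²/V²
nRT/(V − nb) = (5.06)(0.08206)(620)/(5.41 − 5.06×0.0319) = 257.44/5.2486 = 49.049 atm
a n²/V² = (1.34)(5.06)²/(5.41)² = 1.1722 atm
P = 49.049 − 1.1722 = 47.88 atm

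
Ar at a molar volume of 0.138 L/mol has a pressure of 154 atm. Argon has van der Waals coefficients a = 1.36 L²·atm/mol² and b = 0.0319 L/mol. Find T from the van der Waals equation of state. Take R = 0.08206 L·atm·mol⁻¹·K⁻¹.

T ≈ 291.4 K

T = (P + a/V_m²)(V_m − b)/R
P + a/V_m² = 154 + 1.36/(0.138)² = 225.41 atm
V_m − b = 0.138 − 0.0319 = 0.10610 L/mol
T = (225.41)(0.10610)/0.08206 = 291.4 K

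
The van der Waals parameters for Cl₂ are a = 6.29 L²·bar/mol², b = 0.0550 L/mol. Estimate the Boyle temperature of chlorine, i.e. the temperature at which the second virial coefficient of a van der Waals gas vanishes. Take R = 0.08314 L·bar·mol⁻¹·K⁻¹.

For a van der Waals gas the second virial coefficient B₂ = b − a/(RT) vanishes at T_B = a/(Rb).
T_B = 6.29/(0.08314×0.0550) = 6.29/0.0045727 = 1376 K

T_B ≈ 1376 K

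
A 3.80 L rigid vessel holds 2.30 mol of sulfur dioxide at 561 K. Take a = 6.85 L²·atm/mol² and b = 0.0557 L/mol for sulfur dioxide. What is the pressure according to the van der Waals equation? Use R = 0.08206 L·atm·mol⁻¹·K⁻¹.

P ≈ 26.33 atm

P = nRT/(V − nb) − a n²/V²
nRT/(V − nb) = (2.30)(0.08206)(561)/(3.80 − 2.30×0.0557) = 105.88/3.6719 = 28.835 atm
a n²/V² = (6.85)(2.30)²/(3.80)² = 2.5095 atm
P = 28.835 − 2.5095 = 26.33 atm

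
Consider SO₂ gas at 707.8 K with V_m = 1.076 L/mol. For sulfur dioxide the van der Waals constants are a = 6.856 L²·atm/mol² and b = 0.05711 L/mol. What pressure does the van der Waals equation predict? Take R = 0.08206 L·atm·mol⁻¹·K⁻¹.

P = RT/(V_m − b) − a/V_m²
RT/(V_m − b) = (0.08206)(707.8)/(1.076 − 0.05711) = 58.082/1.0189 = 57.005 atm
a/V_m² = 6.856/(1.076)² = 5.9217 atm
P = 57.005 − 5.9217 = 51.08 atm

P ≈ 51.08 atm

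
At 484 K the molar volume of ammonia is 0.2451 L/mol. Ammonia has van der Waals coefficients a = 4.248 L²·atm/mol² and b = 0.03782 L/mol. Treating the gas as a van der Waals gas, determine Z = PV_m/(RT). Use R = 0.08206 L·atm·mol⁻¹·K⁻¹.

Z ≈ 0.7461

P = RT/(V_m − b) − a/V_m² = (0.08206)(484)/(0.2451 − 0.03782) − 4.248/(0.2451)²
  = 39.717/0.20728 − 70.713 = 191.61 − 70.713 = 120.90 atm
Z = PV_m/(RT) = (120.90)(0.2451)/((0.08206)(484)) = 29.633/39.717 = 0.7461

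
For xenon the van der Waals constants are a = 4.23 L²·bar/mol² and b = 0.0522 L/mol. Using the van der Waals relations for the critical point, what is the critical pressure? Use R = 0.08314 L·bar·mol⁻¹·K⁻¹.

For a van der Waals gas, P_c = a/(27b²).
P_c = 4.23/(27×(0.0522)²) = 4.23/0.073571 = 57.50 bar

P_c ≈ 57.50 bar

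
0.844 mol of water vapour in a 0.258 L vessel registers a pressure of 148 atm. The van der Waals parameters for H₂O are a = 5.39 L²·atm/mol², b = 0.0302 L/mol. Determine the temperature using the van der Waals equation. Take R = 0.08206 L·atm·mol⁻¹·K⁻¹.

T = (P + a n²/V²)(V − nb)/(nR)
P + a n²/V² = 148 + (5.39)(0.844)²/(0.258)² = 205.68 atm
V − nb = 0.258 − (0.844)(0.0302) = 0.23251 L
T = (205.68)(0.23251)/((0.844)(0.08206)) = 690.5 K

T ≈ 690.5 K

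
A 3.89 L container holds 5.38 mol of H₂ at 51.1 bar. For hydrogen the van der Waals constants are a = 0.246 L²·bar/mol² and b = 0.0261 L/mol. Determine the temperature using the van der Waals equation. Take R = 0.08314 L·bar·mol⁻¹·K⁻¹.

T = (P + a n²/V²)(V − nb)/(nR)
P + a n²/V² = 51.1 + (0.246)(5.38)²/(3.89)² = 51.571 bar
V − nb = 3.89 − (5.38)(0.0261) = 3.7496 L
T = (51.571)(3.7496)/((5.38)(0.08314)) = 432.3 K

T ≈ 432.3 K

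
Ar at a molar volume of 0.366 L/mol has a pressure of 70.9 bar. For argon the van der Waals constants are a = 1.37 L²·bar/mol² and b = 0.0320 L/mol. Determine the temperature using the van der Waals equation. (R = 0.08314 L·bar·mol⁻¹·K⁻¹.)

T ≈ 325.9 K

T = (P + a/V_m²)(V_m − b)/R
P + a/V_m² = 70.9 + 1.37/(0.366)² = 81.127 bar
V_m − b = 0.366 − 0.0320 = 0.33400 L/mol
T = (81.127)(0.33400)/0.08314 = 325.9 K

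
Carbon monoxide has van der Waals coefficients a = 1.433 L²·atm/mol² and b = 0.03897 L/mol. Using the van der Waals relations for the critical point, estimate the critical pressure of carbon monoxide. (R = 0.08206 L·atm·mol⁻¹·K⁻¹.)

For a van der Waals gas, P_c = a/(27b²).
P_c = 1.433/(27×(0.03897)²) = 1.433/0.041004 = 34.95 atm

P_c ≈ 34.95 atm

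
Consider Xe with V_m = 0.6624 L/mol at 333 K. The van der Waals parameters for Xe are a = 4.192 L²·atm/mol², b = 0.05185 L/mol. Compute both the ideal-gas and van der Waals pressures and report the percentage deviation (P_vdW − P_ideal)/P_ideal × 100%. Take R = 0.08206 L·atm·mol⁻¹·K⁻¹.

Ideal: P_ideal = RT/V_m = (0.08206)(333)/0.6624 = 41.2530 atm
vdW: P = RT/(V_m − b) − a/V_m² = 27.3260/0.610550 − 4.192/0.438774 = 44.7564 − 9.55389 = 35.2025 atm
% deviation = (35.2025 − 41.2530)/41.2530 × 100% = -14.67%

-14.67 %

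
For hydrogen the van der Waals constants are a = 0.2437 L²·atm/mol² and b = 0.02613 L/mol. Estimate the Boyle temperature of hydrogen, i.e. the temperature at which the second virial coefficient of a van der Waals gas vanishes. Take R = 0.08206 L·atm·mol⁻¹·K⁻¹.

T_B ≈ 113.7 K

For a van der Waals gas the second virial coefficient B₂ = b − a/(RT) vanishes at T_B = a/(Rb).
T_B = 0.2437/(0.08206×0.02613) = 0.2437/0.0021442 = 113.7 K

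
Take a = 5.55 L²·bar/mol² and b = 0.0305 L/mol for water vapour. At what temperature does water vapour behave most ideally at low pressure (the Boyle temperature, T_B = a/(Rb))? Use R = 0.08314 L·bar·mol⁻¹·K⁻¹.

For a van der Waals gas the second virial coefficient B₂ = b − a/(RT) vanishes at T_B = a/(Rb).
T_B = 5.55/(0.08314×0.0305) = 5.55/0.0025358 = 2189 K

T_B ≈ 2189 K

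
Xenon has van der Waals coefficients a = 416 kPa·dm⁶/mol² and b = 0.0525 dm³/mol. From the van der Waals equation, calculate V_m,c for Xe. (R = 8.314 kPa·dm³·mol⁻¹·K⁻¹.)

V_m,c ≈ 0.1575 dm³/mol

For a van der Waals gas, V_m,c = 3b.
V_m,c = 3×0.0525 = 0.1575 dm³/mol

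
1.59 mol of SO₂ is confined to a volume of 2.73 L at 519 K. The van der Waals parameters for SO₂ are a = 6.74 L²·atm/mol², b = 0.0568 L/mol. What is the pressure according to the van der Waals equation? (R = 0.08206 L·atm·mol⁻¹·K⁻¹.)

P = nRT/(V − nb) − a n²/V²
nRT/(V − nb) = (1.59)(0.08206)(519)/(2.73 − 1.59×0.0568) = 67.717/2.6397 = 25.653 atm
a n²/V² = (6.74)(1.59)²/(2.73)² = 2.2863 atm
P = 25.653 − 2.2863 = 23.37 atm

P ≈ 23.37 atm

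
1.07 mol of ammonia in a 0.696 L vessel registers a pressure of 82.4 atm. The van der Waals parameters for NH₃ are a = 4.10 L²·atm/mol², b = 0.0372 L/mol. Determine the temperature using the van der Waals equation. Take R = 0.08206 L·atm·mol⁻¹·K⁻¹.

T = (P + a n²/V²)(V − nb)/(nR)
P + a n²/V² = 82.4 + (4.10)(1.07)²/(0.696)² = 92.090 atm
V − nb = 0.696 − (1.07)(0.0372) = 0.65620 L
T = (92.090)(0.65620)/((1.07)(0.08206)) = 688.2 K

T ≈ 688.2 K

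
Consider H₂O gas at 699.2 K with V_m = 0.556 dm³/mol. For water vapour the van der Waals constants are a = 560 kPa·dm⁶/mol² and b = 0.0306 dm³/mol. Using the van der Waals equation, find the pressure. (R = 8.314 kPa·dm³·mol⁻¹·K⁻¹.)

P = RT/(V_m − b) − a/V_m²
RT/(V_m − b) = (8.314)(699.2)/(0.556 − 0.0306) = 5813.1/0.52540 = 11064 kPa
a/V_m² = 560/(0.556)² = 1811.5 kPa
P = 11064 − 1811.5 = 9253 kPa

P ≈ 9253 kPa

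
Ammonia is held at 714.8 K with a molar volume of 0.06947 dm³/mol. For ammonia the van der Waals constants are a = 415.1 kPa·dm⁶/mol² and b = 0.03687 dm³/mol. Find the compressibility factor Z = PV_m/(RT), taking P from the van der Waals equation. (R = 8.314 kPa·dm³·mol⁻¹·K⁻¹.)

Z ≈ 1.126

P = RT/(V_m − b) − a/V_m² = (8.314)(714.8)/(0.06947 − 0.03687) − 415.1/(0.06947)²
  = 5942.8/0.032600 − 86012 = 182294 − 86012 = 96282 kPa
Z = PV_m/(RT) = (96282)(0.06947)/((8.314)(714.8)) = 6688.7/5942.8 = 1.126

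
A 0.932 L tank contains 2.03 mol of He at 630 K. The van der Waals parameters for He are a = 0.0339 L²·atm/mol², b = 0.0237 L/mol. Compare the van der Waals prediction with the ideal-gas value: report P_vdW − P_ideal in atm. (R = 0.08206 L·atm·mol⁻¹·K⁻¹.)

ΔP ≈ 5.97 atm

Ideal: P_ideal = nRT/V = (2.03)(0.08206)(630)/0.932 = 112.604 atm
vdW: P = nRT/(V − nb) − a n²/V² = 104.947/0.883889 − 0.139699/0.868624 = 118.733 − 0.160828 = 118.572 atm
ΔP = 118.572 − 112.604 = 5.97 atm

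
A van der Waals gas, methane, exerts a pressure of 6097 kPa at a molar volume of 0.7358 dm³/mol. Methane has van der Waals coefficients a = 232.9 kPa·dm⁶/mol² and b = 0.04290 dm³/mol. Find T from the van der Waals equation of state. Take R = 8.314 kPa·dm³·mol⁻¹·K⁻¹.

T ≈ 544.0 K

T = (P + a/V_m²)(V_m − b)/R
P + a/V_m² = 6097 + 232.9/(0.7358)² = 6527.2 kPa
V_m − b = 0.7358 − 0.04290 = 0.69290 dm³/mol
T = (6527.2)(0.69290)/8.314 = 544.0 K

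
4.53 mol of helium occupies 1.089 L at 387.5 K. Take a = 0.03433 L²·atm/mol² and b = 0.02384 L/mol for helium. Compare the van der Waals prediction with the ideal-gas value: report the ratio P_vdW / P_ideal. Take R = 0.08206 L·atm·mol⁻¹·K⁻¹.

Ideal: P_ideal = nRT/V = (4.53)(0.08206)(387.5)/1.089 = 132.274 atm
vdW: P = nRT/(V − nb) − a n²/V² = 144.046/0.981005 − 0.704482/1.18592 = 146.835 − 0.594038 = 146.241 atm
Ratio = 146.241/132.274 = 1.106

P_vdW / P_ideal ≈ 1.106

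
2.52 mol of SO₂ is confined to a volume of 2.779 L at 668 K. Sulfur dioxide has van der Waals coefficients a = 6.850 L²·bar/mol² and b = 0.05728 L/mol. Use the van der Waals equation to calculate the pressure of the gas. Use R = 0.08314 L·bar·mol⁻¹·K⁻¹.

P = nRT/(V − nb) − a n²/V²
nRT/(V − nb) = (2.52)(0.08314)(668)/(2.779 − 2.52×0.05728) = 139.95/2.6347 = 53.118 bar
a n²/V² = (6.850)(2.52)²/(2.779)² = 5.6327 bar
P = 53.118 − 5.6327 = 47.49 bar

P ≈ 47.49 bar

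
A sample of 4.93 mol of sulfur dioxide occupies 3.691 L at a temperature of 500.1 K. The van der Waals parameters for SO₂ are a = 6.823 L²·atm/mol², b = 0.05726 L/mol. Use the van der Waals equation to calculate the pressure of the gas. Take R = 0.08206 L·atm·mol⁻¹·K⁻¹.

P = nRT/(V − nb) − a n²/V²
nRT/(V − nb) = (4.93)(0.08206)(500.1)/(3.691 − 4.93×0.05726) = 202.32/3.4087 = 59.354 atm
a n²/V² = (6.823)(4.93)²/(3.691)² = 12.173 atm
P = 59.354 − 12.173 = 47.18 atm

P ≈ 47.18 atm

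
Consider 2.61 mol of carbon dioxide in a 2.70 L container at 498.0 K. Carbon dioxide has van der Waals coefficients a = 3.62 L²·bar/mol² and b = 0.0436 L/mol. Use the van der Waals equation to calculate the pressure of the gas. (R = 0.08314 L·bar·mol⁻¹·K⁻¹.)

P = nRT/(V − nb) − a n²/V²
nRT/(V − nb) = (2.61)(0.08314)(498.0)/(2.70 − 2.61×0.0436) = 108.06/2.5862 = 41.783 bar
a n²/V² = (3.62)(2.61)²/(2.70)² = 3.3827 bar
P = 41.783 − 3.3827 = 38.40 bar

P ≈ 38.40 bar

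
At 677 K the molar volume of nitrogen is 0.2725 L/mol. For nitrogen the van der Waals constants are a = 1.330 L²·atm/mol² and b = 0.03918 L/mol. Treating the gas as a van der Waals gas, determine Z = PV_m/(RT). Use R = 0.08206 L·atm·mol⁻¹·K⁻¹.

Z ≈ 1.080

P = RT/(V_m − b) − a/V_m² = (0.08206)(677)/(0.2725 − 0.03918) − 1.330/(0.2725)²
  = 55.555/0.23332 − 17.911 = 238.11 − 17.911 = 220.20 atm
Z = PV_m/(RT) = (220.20)(0.2725)/((0.08206)(677)) = 60.005/55.555 = 1.080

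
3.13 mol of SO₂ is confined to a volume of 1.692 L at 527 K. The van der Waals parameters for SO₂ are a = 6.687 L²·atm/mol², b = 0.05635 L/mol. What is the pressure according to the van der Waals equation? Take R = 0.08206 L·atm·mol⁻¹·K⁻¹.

P = nRT/(V − nb) − a n²/V²
nRT/(V − nb) = (3.13)(0.08206)(527)/(1.692 − 3.13×0.05635) = 135.36/1.5156 = 89.311 atm
a n²/V² = (6.687)(3.13)²/(1.692)² = 22.883 atm
P = 89.311 − 22.883 = 66.43 atm

P ≈ 66.43 atm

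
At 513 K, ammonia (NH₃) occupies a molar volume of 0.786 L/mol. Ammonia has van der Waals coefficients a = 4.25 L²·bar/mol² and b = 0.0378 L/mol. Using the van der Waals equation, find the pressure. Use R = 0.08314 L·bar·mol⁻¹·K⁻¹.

P = RT/(V_m − b) − a/V_m²
RT/(V_m − b) = (0.08314)(513)/(0.786 − 0.0378) = 42.651/0.74820 = 57.005 bar
a/V_m² = 4.25/(0.786)² = 6.8793 bar
P = 57.005 − 6.8793 = 50.13 bar

P ≈ 50.13 bar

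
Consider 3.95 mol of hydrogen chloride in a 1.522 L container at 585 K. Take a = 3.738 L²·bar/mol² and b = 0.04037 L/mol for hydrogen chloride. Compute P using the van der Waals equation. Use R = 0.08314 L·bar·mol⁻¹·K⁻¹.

P ≈ 115.8 bar

P = nRT/(V − nb) − a n²/V²
nRT/(V − nb) = (3.95)(0.08314)(585)/(1.522 − 3.95×0.04037) = 192.12/1.3625 = 141.01 bar
a n²/V² = (3.738)(3.95)²/(1.522)² = 25.177 bar
P = 141.01 − 25.177 = 115.8 bar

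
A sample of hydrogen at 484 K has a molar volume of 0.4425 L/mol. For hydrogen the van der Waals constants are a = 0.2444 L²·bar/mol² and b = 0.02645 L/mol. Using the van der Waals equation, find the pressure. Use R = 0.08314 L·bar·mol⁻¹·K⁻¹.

P = RT/(V_m − b) − a/V_m²
RT/(V_m − b) = (0.08314)(484)/(0.4425 − 0.02645) = 40.240/0.41605 = 96.719 bar
a/V_m² = 0.2444/(0.4425)² = 1.2482 bar
P = 96.719 − 1.2482 = 95.47 bar

P ≈ 95.47 bar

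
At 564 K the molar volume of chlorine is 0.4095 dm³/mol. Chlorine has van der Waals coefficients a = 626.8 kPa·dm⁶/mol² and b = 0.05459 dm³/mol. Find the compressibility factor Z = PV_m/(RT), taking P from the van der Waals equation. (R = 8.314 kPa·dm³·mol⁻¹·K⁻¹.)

Z ≈ 0.8274

P = RT/(V_m − b) − a/V_m² = (8.314)(564)/(0.4095 − 0.05459) − 626.8/(0.4095)²
  = 4689.1/0.35491 − 3737.8 = 13212 − 3737.8 = 9474 kPa
Z = PV_m/(RT) = (9474)(0.4095)/((8.314)(564)) = 3879.6/4689.1 = 0.8274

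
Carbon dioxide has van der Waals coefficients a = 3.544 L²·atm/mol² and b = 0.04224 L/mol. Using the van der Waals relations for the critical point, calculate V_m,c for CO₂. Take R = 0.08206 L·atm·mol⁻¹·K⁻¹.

V_m,c ≈ 0.1267 L/mol

For a van der Waals gas, V_m,c = 3b.
V_m,c = 3×0.04224 = 0.1267 L/mol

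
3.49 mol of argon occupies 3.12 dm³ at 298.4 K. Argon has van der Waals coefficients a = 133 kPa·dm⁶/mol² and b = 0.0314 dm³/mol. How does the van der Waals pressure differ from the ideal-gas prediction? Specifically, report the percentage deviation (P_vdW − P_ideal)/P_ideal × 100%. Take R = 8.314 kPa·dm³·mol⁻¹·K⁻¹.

Ideal: P_ideal = nRT/V = (3.49)(8.314)(298.4)/3.12 = 2775.11 kPa
vdW: P = nRT/(V − nb) − a n²/V² = 8658.33/3.01041 − 1619.95/9.73440 = 2876.13 − 166.415 = 2709.72 kPa
% deviation = (2709.72 − 2775.11)/2775.11 × 100% = -2.36%

-2.36 %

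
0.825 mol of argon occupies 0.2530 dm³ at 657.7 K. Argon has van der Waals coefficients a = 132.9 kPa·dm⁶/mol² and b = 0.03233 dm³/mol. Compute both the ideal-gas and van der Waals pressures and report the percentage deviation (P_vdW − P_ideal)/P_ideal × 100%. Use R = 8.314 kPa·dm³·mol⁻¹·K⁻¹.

Ideal: P_ideal = nRT/V = (0.825)(8.314)(657.7)/0.2530 = 17830.8 kPa
vdW: P = nRT/(V − nb) − a n²/V² = 4511.20/0.226328 − 90.4551/0.0640090 = 19932.1 − 1413.16 = 18518.9 kPa
% deviation = (18518.9 − 17830.8)/17830.8 × 100% = 3.86%

3.86 %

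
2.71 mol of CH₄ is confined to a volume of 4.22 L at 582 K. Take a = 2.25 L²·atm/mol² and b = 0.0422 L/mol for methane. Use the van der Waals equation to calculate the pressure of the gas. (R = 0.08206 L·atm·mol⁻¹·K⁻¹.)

P = nRT/(V − nb) − a n²/V²
nRT/(V − nb) = (2.71)(0.08206)(582)/(4.22 − 2.71×0.0422) = 129.43/4.1056 = 31.525 atm
a n²/V² = (2.25)(2.71)²/(4.22)² = 0.92789 atm
P = 31.525 − 0.92789 = 30.60 atm

P ≈ 30.60 atm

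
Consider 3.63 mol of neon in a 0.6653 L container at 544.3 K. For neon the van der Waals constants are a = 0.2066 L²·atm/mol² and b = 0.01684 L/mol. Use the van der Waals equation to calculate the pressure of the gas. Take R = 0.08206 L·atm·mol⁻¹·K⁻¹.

P = nRT/(V − nb) − a n²/V²
nRT/(V − nb) = (3.63)(0.08206)(544.3)/(0.6653 − 3.63×0.01684) = 162.13/0.60417 = 268.35 atm
a n²/V² = (0.2066)(3.63)²/(0.6653)² = 6.1505 atm
P = 268.35 − 6.1505 = 262.2 atm

P ≈ 262.2 atm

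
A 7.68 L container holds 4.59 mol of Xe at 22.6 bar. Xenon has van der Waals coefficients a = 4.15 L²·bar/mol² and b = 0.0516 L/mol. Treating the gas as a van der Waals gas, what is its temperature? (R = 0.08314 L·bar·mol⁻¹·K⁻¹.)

T ≈ 469.7 K

T = (P + a n²/V²)(V − nb)/(nR)
P + a n²/V² = 22.6 + (4.15)(4.59)²/(7.68)² = 24.082 bar
V − nb = 7.68 − (4.59)(0.0516) = 7.4432 L
T = (24.082)(7.4432)/((4.59)(0.08314)) = 469.7 K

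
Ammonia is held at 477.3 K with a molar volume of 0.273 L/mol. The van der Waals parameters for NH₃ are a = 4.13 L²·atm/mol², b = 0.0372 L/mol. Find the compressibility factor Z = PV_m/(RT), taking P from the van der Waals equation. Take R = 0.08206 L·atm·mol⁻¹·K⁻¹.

Z ≈ 0.7715

P = RT/(V_m − b) − a/V_m² = (0.08206)(477.3)/(0.273 − 0.0372) − 4.13/(0.273)²
  = 39.167/0.23580 − 55.415 = 166.10 − 55.415 = 110.69 atm
Z = PV_m/(RT) = (110.69)(0.273)/((0.08206)(477.3)) = 30.218/39.167 = 0.7715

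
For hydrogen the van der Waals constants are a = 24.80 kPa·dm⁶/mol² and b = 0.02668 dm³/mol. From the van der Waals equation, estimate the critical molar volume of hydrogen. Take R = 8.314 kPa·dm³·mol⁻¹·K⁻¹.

For a van der Waals gas, V_m,c = 3b.
V_m,c = 3×0.02668 = 0.08004 dm³/mol

V_m,c ≈ 0.08004 dm³/mol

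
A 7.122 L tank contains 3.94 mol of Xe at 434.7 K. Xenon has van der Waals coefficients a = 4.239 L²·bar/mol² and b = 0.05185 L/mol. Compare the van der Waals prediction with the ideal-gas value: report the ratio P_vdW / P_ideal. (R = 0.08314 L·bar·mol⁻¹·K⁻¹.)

Ideal: P_ideal = nRT/V = (3.94)(0.08314)(434.7)/7.122 = 19.9937 bar
vdW: P = nRT/(V − nb) − a n²/V² = 142.395/6.91771 − 65.8045/50.7229 = 20.5841 − 1.29733 = 19.2868 bar
Ratio = 19.2868/19.9937 = 0.9646

P_vdW / P_ideal ≈ 0.9646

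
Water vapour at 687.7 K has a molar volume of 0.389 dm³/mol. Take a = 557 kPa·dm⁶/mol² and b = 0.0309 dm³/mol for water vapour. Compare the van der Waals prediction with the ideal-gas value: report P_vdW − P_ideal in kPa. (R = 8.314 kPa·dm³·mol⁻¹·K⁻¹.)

Ideal: P_ideal = RT/V_m = (8.314)(687.7)/0.389 = 14698.0 kPa
vdW: P = RT/(V_m − b) − a/V_m² = 5717.54/0.358100 − 557/0.151321 = 15966.3 − 3680.92 = 12285.4 kPa
ΔP = 12285.4 − 14698.0 = -2413 kPa

ΔP ≈ -2413 kPa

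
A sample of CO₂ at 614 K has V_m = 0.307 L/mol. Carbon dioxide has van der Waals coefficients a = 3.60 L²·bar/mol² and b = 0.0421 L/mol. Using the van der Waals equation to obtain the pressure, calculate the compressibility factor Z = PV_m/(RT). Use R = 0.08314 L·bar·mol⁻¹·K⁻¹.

Z ≈ 0.9292

P = RT/(V_m − b) − a/V_m² = (0.08314)(614)/(0.307 − 0.0421) − 3.60/(0.307)²
  = 51.048/0.26490 − 38.197 = 192.71 − 38.197 = 154.51 bar
Z = PV_m/(RT) = (154.51)(0.307)/((0.08314)(614)) = 47.435/51.048 = 0.9292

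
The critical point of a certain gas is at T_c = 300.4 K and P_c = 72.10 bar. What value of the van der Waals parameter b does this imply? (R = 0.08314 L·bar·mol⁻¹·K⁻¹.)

From T_c = 8a/(27Rb) and P_c = a/(27b²): b = R T_c/(8 P_c).
b = (0.08314)(300.4)/(8×72.10) = 24.975/576.80 = 0.04330 L/mol

b ≈ 0.04330 L/mol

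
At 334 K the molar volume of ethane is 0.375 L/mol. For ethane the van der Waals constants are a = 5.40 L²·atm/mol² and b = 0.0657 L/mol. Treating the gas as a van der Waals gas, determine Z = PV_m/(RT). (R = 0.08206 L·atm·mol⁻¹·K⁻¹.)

Z ≈ 0.6870

P = RT/(V_m − b) − a/V_m² = (0.08206)(334)/(0.375 − 0.0657) − 5.40/(0.375)²
  = 27.408/0.30930 − 38.400 = 88.613 − 38.400 = 50.213 atm
Z = PV_m/(RT) = (50.213)(0.375)/((0.08206)(334)) = 18.830/27.408 = 0.6870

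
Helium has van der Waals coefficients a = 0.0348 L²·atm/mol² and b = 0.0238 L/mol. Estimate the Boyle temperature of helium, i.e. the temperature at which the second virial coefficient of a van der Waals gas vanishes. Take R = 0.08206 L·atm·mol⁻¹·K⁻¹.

T_B ≈ 17.82 K

For a van der Waals gas the second virial coefficient B₂ = b − a/(RT) vanishes at T_B = a/(Rb).
T_B = 0.0348/(0.08206×0.0238) = 0.0348/0.0019530 = 17.82 K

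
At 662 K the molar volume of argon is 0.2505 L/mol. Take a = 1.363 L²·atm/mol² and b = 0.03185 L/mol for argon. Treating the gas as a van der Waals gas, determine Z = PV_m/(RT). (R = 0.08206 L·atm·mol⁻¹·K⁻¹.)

P = RT/(V_m − b) − a/V_m² = (0.08206)(662)/(0.2505 − 0.03185) − 1.363/(0.2505)²
  = 54.324/0.21865 − 21.721 = 248.45 − 21.721 = 226.73 atm
Z = PV_m/(RT) = (226.73)(0.2505)/((0.08206)(662)) = 56.796/54.324 = 1.046

Z ≈ 1.046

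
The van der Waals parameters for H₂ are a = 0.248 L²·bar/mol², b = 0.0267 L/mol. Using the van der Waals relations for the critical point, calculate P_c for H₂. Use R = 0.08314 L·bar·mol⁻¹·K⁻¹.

For a van der Waals gas, P_c = a/(27b²).
P_c = 0.248/(27×(0.0267)²) = 0.248/0.019248 = 12.88 bar

P_c ≈ 12.88 bar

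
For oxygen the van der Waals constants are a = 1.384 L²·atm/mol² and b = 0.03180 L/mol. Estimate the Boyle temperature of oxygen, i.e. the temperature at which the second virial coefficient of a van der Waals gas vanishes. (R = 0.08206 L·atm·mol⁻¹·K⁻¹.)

For a van der Waals gas the second virial coefficient B₂ = b − a/(RT) vanishes at T_B = a/(Rb).
T_B = 1.384/(0.08206×0.03180) = 1.384/0.0026095 = 530.4 K

T_B ≈ 530.4 K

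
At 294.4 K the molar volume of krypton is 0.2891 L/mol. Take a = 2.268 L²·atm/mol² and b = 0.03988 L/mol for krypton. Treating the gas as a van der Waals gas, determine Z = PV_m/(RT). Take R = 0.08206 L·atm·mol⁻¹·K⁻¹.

P = RT/(V_m − b) − a/V_m² = (0.08206)(294.4)/(0.2891 − 0.03988) − 2.268/(0.2891)²
  = 24.158/0.24922 − 27.136 = 96.934 − 27.136 = 69.798 atm
Z = PV_m/(RT) = (69.798)(0.2891)/((0.08206)(294.4)) = 20.179/24.158 = 0.8353

Z ≈ 0.8353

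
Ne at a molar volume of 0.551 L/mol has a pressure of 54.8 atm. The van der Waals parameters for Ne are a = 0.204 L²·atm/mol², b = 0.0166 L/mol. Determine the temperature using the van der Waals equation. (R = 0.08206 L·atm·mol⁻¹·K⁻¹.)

T = (P + a/V_m²)(V_m − b)/R
P + a/V_m² = 54.8 + 0.204/(0.551)² = 55.472 atm
V_m − b = 0.551 − 0.0166 = 0.53440 L/mol
T = (55.472)(0.53440)/0.08206 = 361.3 K

T ≈ 361.3 K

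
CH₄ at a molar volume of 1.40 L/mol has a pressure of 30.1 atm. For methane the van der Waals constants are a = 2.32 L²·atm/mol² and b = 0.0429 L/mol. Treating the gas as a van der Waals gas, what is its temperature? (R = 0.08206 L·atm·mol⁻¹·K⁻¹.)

T ≈ 517.4 K

T = (P + a/V_m²)(V_m − b)/R
P + a/V_m² = 30.1 + 2.32/(1.40)² = 31.284 atm
V_m − b = 1.40 − 0.0429 = 1.3571 L/mol
T = (31.284)(1.3571)/0.08206 = 517.4 K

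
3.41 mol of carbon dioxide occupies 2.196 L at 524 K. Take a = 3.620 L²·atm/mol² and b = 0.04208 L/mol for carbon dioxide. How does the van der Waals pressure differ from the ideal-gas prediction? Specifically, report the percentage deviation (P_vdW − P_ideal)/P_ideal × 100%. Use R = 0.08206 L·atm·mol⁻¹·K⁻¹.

-6.08 %

Ideal: P_ideal = nRT/V = (3.41)(0.08206)(524)/2.196 = 66.7705 atm
vdW: P = nRT/(V − nb) − a n²/V² = 146.628/2.05251 − 42.0937/4.82242 = 71.4384 − 8.72875 = 62.7097 atm
% deviation = (62.7097 − 66.7705)/66.7705 × 100% = -6.08%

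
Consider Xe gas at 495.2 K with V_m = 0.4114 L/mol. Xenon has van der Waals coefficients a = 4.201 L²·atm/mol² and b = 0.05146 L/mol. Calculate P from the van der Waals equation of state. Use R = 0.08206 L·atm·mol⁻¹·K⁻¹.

P ≈ 88.08 atm

P = RT/(V_m − b) − a/V_m²
RT/(V_m − b) = (0.08206)(495.2)/(0.4114 − 0.05146) = 40.636/0.35994 = 112.90 atm
a/V_m² = 4.201/(0.4114)² = 24.821 atm
P = 112.90 − 24.821 = 88.08 atm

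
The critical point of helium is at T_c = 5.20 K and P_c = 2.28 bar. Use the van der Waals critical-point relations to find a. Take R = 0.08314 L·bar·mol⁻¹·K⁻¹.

a ≈ 0.03458 L²·bar/mol²

From T_c = 8a/(27Rb) and P_c = a/(27b²): a = 27 R² T_c²/(64 P_c).
a = 27×(0.08314)²×(5.20)²/(64×2.28) = 5.0465/145.92 = 0.03458 L²·bar/mol²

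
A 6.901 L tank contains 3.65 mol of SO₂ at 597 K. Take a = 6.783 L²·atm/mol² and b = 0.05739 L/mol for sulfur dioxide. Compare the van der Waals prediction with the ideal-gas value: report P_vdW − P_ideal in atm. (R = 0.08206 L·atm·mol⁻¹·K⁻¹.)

ΔP ≈ -1.086 atm

Ideal: P_ideal = nRT/V = (3.65)(0.08206)(597)/6.901 = 25.9111 atm
vdW: P = nRT/(V − nb) − a n²/V² = 178.813/6.69153 − 90.3665/47.6238 = 26.7223 − 1.89751 = 24.8248 atm
ΔP = 24.8248 − 25.9111 = -1.086 atm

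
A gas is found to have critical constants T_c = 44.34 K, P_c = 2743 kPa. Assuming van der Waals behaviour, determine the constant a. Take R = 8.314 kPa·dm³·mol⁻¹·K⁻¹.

From T_c = 8a/(27Rb) and P_c = a/(27b²): a = 27 R² T_c²/(64 P_c).
a = 27×(8.314)²×(44.34)²/(64×2743) = 3669232/175552 = 20.90 kPa·dm⁶/mol²

a ≈ 20.90 kPa·dm⁶/mol²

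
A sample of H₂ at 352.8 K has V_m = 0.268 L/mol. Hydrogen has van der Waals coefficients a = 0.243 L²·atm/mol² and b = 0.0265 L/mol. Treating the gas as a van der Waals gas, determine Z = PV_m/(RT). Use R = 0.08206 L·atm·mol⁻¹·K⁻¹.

P = RT/(V_m − b) − a/V_m² = (0.08206)(352.8)/(0.268 − 0.0265) − 0.243/(0.268)²
  = 28.951/0.24150 − 3.3833 = 119.88 − 3.3833 = 116.50 atm
Z = PV_m/(RT) = (116.50)(0.268)/((0.08206)(352.8)) = 31.222/28.951 = 1.078

Z ≈ 1.078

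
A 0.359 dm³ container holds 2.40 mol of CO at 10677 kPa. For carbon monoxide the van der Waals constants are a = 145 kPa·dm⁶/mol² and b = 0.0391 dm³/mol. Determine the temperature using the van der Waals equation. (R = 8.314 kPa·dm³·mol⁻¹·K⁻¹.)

T ≈ 228.0 K

T = (P + a n²/V²)(V − nb)/(nR)
P + a n²/V² = 10677 + (145)(2.40)²/(0.359)² = 17157 kPa
V − nb = 0.359 − (2.40)(0.0391) = 0.26516 dm³
T = (17157)(0.26516)/((2.40)(8.314)) = 228.0 K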